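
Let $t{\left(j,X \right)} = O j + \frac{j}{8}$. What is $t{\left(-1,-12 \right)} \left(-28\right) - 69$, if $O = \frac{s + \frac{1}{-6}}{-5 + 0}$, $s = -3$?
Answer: $- \frac{1433}{30} \approx -47.767$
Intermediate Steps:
$O = \frac{19}{30}$ ($O = \frac{-3 + \frac{1}{-6}}{-5 + 0} = \frac{-3 - \frac{1}{6}}{-5} = \left(- \frac{19}{6}\right) \left(- \frac{1}{5}\right) = \frac{19}{30} \approx 0.63333$)
$t{\left(j,X \right)} = \frac{91 j}{120}$ ($t{\left(j,X \right)} = \frac{19 j}{30} + \frac{j}{8} = \frac{91 j}{120}$)
$t{\left(-1,-12 \right)} \left(-28\right) - 69 = \frac{91}{120} \left(-1\right) \left(-28\right) - 69 = \left(- \frac{91}{120}\right) \left(-28\right) - 69 = \frac{637}{30} - 69 = - \frac{1433}{30}$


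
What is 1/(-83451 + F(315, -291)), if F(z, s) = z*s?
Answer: -1/175116 ≈ -5.7105e-6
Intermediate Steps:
F(z, s) = s*z
1/(-83451 + F(315, -291)) = 1/(-83451 - 291*315) = 1/(-83451 - 91665) = 1/(-175116) = -1/175116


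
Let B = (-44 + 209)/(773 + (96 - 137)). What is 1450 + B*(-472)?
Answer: 81960/61 ≈ 1343.6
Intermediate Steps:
B = 55/244 (B = 165/(773 - 41) = 165/732 = 165*(1/732) = 55/244 ≈ 0.22541)
1450 + B*(-472) = 1450 + (55/244)*(-472) = 1450 - 6490/61 = 81960/61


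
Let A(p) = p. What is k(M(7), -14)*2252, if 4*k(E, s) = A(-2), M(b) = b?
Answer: -1126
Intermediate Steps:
k(E, s) = -½ (k(E, s) = (¼)*(-2) = -½)
k(M(7), -14)*2252 = -½*2252 = -1126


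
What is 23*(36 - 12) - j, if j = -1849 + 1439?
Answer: 962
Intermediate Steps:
j = -410
23*(36 - 12) - j = 23*(36 - 12) - 1*(-410) = 23*24 + 410 = 552 + 410 = 962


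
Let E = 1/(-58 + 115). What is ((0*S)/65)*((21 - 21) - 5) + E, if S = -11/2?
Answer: 1/57 ≈ 0.017544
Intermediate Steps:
S = -11/2 (S = -11*½ = -11/2 ≈ -5.5000)
E = 1/57 ≈ 0.017544
((0*S)/65)*((21 - 21) - 5) + E = ((0*(-11/2))/65)*((21 - 21) - 5) + 1/57 = (0*(1/65))*(0 - 5) + 1/57 = 0*(-5) + 1/57 = 0 + 1/57 = 1/57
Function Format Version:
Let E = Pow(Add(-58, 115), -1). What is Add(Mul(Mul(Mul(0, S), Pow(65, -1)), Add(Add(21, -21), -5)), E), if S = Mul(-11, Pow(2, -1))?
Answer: Rational(1, 57) ≈ 0.017544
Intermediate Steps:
S = Rational(-11, 2) (S = Mul(-11, Rational(1, 2)) = Rational(-11, 2) ≈ -5.5000)
E = Rational(1, 57) (E = Pow(57, -1) = Rational(1, 57) ≈ 0.017544)
Add(Mul(Mul(Mul(0, S), Pow(65, -1)), Add(Add(21, -21), -5)), E) = Add(Mul(Mul(Mul(0, Rational(-11, 2)), Pow(65, -1)), Add(Add(21, -21), -5)), Rational(1, 57)) = Add(Mul(Mul(0, Rational(1, 65)), Add(0, -5)), Rational(1, 57)) = Add(Mul(0, -5), Rational(1, 57)) = Add(0, Rational(1, 57)) = Rational(1, 57)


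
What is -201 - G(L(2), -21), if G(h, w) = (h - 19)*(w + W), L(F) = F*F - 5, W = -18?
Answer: -981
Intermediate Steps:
L(F) = -5 + F**2 (L(F) = F**2 - 5 = -5 + F**2)
G(h, w) = (-19 + h)*(-18 + w) (G(h, w) = (h - 19)*(w - 18) = (-19 + h)*(-18 + w))
-201 - G(L(2), -21) = -201 - (342 - 19*(-21) - 18*(-5 + 2**2) + (-5 + 2**2)*(-21)) = -201 - (342 + 399 - 18*(-5 + 4) + (-5 + 4)*(-21)) = -201 - (342 + 399 - 18*(-1) - 1*(-21)) = -201 - (342 + 399 + 18 + 21) = -201 - 1*780 = -201 - 780 = -981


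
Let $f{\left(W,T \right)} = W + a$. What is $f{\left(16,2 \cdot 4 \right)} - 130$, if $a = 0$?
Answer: $-114$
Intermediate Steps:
$f{\left(W,T \right)} = W$ ($f{\left(W,T \right)} = W + 0 = W$)
$f{\left(16,2 \cdot 4 \right)} - 130 = 16 - 130 = -114$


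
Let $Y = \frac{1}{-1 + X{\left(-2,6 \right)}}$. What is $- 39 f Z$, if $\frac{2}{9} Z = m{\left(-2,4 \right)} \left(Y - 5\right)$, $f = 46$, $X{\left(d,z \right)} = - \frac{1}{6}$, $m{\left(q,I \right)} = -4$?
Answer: $- \frac{1323972}{7} \approx -1.8914 \cdot 10^{5}$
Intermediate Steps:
$X{\left(d,z \right)} = - \frac{1}{6}$ ($X{\left(d,z \right)} = \left(-1\right) \frac{1}{6} = - \frac{1}{6}$)
$Y = - \frac{6}{7}$ ($Y = \frac{1}{-1 - \frac{1}{6}} = \frac{1}{- \frac{7}{6}} = - \frac{6}{7} \approx -0.85714$)
$Z = \frac{738}{7}$ ($Z = \frac{9 \left(- 4 \left(- \frac{6}{7} - 5\right)\right)}{2} = \frac{9 \left(\left(-4\right) \left(- \frac{41}{7}\right)\right)}{2} = \frac{9}{2} \cdot \frac{164}{7} = \frac{738}{7} \approx 105.43$)
$- 39 f Z = \left(-39\right) 46 \cdot \frac{738}{7} = \left(-1794\right) \frac{738}{7} = - \frac{1323972}{7}$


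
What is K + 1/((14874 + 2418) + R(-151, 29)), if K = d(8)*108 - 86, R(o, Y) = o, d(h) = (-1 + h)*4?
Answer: 50360259/17141 ≈ 2938.0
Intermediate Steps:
d(h) = -4 + 4*h
K = 2938 (K = (-4 + 4*8)*108 - 86 = (-4 + 32)*108 - 86 = 28*108 - 86 = 3024 - 86 = 2938)
K + 1/((14874 + 2418) + R(-151, 29)) = 2938 + 1/((14874 + 2418) - 151) = 2938 + 1/(17292 - 151) = 2938 + 1/17141 = 50360259/17141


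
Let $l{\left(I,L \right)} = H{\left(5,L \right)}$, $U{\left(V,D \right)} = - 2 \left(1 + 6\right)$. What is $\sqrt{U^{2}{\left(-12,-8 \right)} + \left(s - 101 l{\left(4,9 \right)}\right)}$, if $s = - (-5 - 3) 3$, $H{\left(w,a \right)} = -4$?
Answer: $4 \sqrt{39} \approx 24.98$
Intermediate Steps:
$U{\left(V,D \right)} = -14$ ($U{\left(V,D \right)} = \left(-2\right) 7 = -14$)
$s = 24$ ($s = - (-5 - 3) 3 = \left(-1\right) \left(-8\right) 3 = 8 \cdot 3 = 24$)
$l{\left(I,L \right)} = -4$
$\sqrt{U^{2}{\left(-12,-8 \right)} + \left(s - 101 l{\left(4,9 \right)}\right)} = \sqrt{\left(-14\right)^{2} + \left(24 - -404\right)} = \sqrt{196 + \left(24 + 404\right)} = \sqrt{196 + 428} = \sqrt{624} = 4 \sqrt{39}$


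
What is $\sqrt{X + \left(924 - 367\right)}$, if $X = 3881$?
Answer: $\sqrt{4438} \approx 66.618$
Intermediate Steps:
$\sqrt{X + \left(924 - 367\right)} = \sqrt{3881 + \left(924 - 367\right)} = \sqrt{3881 + 557} = \sqrt{4438}$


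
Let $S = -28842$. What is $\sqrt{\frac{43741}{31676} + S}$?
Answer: $\frac{i \sqrt{7234445616469}}{15838} \approx 169.83 i$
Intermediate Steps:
$\sqrt{\frac{43741}{31676} + S} = \sqrt{\frac{43741}{31676} - 28842} = \sqrt{- \frac{913555451}{31676}} = \frac{i \sqrt{7234445616469}}{15838}$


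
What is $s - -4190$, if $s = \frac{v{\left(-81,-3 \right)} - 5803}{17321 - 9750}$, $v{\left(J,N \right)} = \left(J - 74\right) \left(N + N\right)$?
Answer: $\frac{31717617}{7571} \approx 4189.4$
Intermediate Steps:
$v{\left(J,N \right)} = 2 N \left(-74 + J\right)$ ($v{\left(J,N \right)} = \left(-74 + J\right) 2 N = 2 N \left(-74 + J\right)$)
$s = - \frac{4873}{7571}$ ($s = \frac{2 \left(-3\right) \left(-74 - 81\right) - 5803}{17321 - 9750} = \frac{2 \left(-3\right) \left(-155\right) - 5803}{7571} = \left(930 - 5803\right) \frac{1}{7571} = \left(-4873\right) \frac{1}{7571} = - \frac{4873}{7571} \approx -0.64364$)
$s - -4190 = - \frac{4873}{7571} - -4190 = - \frac{4873}{7571} + 4190 = \frac{31717617}{7571}$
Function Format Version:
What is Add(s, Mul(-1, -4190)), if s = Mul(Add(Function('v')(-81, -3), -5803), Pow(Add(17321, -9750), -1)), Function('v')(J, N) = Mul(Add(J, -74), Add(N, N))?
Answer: Rational(31717617, 7571) ≈ 4189.4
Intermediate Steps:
Function('v')(J, N) = Mul(2, N, Add(-74, J)) (Function('v')(J, N) = Mul(Add(-74, J), Mul(2, N)) = Mul(2, N, Add(-74, J)))
s = Rational(-4873, 7571) (s = Mul(Add(Mul(2, -3, Add(-74, -81)), -5803), Pow(Add(17321, -9750), -1)) = Mul(Add(Mul(2, -3, -155), -5803), Pow(7571, -1)) = Mul(Add(930, -5803), Rational(1, 7571)) = Mul(-4873, Rational(1, 7571)) = Rational(-4873, 7571) ≈ -0.64364)
Add(s, Mul(-1, -4190)) = Add(Rational(-4873, 7571), Mul(-1, -4190)) = Add(Rational(-4873, 7571), 4190) = Rational(31717617, 7571)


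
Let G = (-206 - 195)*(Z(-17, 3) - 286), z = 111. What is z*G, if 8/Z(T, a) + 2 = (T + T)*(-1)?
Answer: 50876073/4 ≈ 1.2719e+7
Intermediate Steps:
Z(T, a) = 8/(-2 - 2*T) (Z(T, a) = 8/(-2 + (T + T)*(-1)) = 8/(-2 + (2*T)*(-1)) = 8/(-2 - 2*T))
G = 458343/4 (G = (-206 - 195)*(-4/(1 - 17) - 286) = -401*(-4/(-16) - 286) = -401*(-4*(-1/16) - 286) = -401*(¼ - 286) = -401*(-1143/4) = 458343/4 ≈ 1.1459e+5)
z*G = 111*(458343/4) = 50876073/4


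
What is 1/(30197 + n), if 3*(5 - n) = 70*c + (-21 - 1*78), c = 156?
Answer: 1/26595 ≈ 3.7601e-5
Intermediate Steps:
n = -3602 (n = 5 - (70*156 + (-21 - 1*78))/3 = 5 - (10920 + (-21 - 78))/3 = 5 - (10920 - 99)/3 = 5 - ⅓*10821 = 5 - 3607 = -3602)
1/(30197 + n) = 1/(30197 - 3602) = 1/26595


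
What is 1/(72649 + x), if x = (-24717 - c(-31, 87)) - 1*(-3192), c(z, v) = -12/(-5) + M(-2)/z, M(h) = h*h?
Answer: 155/7923868 ≈ 1.9561e-5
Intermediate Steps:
M(h) = h**2
c(z, v) = 12/5 + 4/z (c(z, v) = -12/(-5) + (-2)**2/z = -12*(-1/5) + 4/z = 12/5 + 4/z)
x = -3336727/155 (x = (-24717 - (12/5 + 4/(-31))) - 1*(-3192) = (-24717 - (12/5 + 4*(-1/31))) + 3192 = (-24717 - (12/5 - 4/31)) + 3192 = (-24717 - 1*352/155) + 3192 = (-24717 - 352/155) + 3192 = -3831487/155 + 3192 = -3336727/155 ≈ -21527.)
1/(72649 + x) = 1/(72649 - 3336727/155) = 1/(7923868/155) = 155/7923868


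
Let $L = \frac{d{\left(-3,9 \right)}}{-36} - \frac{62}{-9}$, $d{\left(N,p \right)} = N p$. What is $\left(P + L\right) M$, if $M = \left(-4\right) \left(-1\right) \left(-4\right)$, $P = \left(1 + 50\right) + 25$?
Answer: $- \frac{12044}{9} \approx -1338.2$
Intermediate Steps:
$P = 76$ ($P = 51 + 25 = 76$)
$M = -16$ ($M = 4 \left(-4\right) = -16$)
$L = \frac{275}{36}$ ($L = \frac{\left(-3\right) 9}{-36} - \frac{62}{-9} = \left(-27\right) \left(- \frac{1}{36}\right) - - \frac{62}{9} = \frac{3}{4} + \frac{62}{9} = \frac{275}{36} \approx 7.6389$)
$\left(P + L\right) M = \left(76 + \frac{275}{36}\right) \left(-16\right) = \frac{3011}{36} \left(-16\right) = - \frac{12044}{9}$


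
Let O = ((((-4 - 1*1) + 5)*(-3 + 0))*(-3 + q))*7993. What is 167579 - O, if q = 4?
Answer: 167579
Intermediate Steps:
O = 0 (O = ((((-4 - 1*1) + 5)*(-3 + 0))*(-3 + 4))*7993 = ((((-4 - 1) + 5)*(-3))*1)*7993 = (((-5 + 5)*(-3))*1)*7993 = ((0*(-3))*1)*7993 = (0*1)*7993 = 0*7993 = 0)
167579 - O = 167579 - 1*0 = 167579 + 0 = 167579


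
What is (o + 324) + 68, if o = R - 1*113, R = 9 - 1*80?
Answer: 208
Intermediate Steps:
R = -71 (R = 9 - 80 = -71)
o = -184 (o = -71 - 1*113 = -71 - 113 = -184)
(o + 324) + 68 = (-184 + 324) + 68 = 140 + 68 = 208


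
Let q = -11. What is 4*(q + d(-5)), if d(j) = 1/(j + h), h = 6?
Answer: -40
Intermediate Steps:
d(j) = 1/(6 + j) (d(j) = 1/(j + 6) = 1/(6 + j))
4*(q + d(-5)) = 4*(-11 + 1/(6 - 5)) = 4*(-11 + 1/1) = 4*(-11 + 1) = 4*(-10) = -40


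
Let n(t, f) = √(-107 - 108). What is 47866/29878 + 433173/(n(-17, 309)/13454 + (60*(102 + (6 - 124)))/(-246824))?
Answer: 867350035238661435989255/8399320708167713 - 5547631437593505078*I*√215/2811205806335 ≈ 1.0326e+8 - 2.8936e+7*I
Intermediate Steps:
n(t, f) = I*√215 (n(t, f) = √(-215) = I*√215)
47866/29878 + 433173/(n(-17, 309)/13454 + (60*(102 + (6 - 124)))/(-246824)) = 47866/29878 + 433173/((I*√215)/13454 + (60*(102 + (6 - 124)))/(-246824)) = 47866*(1/29878) + 433173/((I*√215)*(1/13454) + (60*(102 - 118))*(-1/246824)) = 23933/14939 + 433173/(I*√215/13454 + (60*(-16))*(-1/246824)) = 23933/14939 + 433173/(I*√215/13454 - 960*(-1/246824)) = 23933/14939 + 433173/(I*√215/13454 + 120/30853) = 23933/14939 + 433173/(120/30853 + I*√215/13454)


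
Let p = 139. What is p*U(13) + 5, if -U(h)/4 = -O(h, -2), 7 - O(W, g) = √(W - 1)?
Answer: 3897 - 1112*√3 ≈ 1971.0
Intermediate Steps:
O(W, g) = 7 - √(-1 + W) (O(W, g) = 7 - √(W - 1) = 7 - √(-1 + W))
U(h) = 28 - 4*√(-1 + h) (U(h) = -(-4)*(7 - √(-1 + h)) = -4*(-7 + √(-1 + h)) = 28 - 4*√(-1 + h))
p*U(13) + 5 = 139*(28 - 4*√(-1 + 13)) + 5 = 139*(28 - 8*√3) + 5 = (3892 - 1112*√3) + 5 = 3897 - 1112*√3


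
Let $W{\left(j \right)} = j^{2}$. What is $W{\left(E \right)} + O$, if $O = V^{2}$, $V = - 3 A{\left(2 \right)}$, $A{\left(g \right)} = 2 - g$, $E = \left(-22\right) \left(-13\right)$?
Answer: $81796$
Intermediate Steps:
$E = 286$
$V = 0$ ($V = - 3 \left(2 - 2\right) = \left(-3\right) 0 = 0$)
$O = 0$ ($O = 0^{2} = 0$)
$W{\left(E \right)} + O = 286^{2} + 0 = 81796 + 0 = 81796$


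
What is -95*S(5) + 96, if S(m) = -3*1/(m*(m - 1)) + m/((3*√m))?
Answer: 441/4 - 95*√5/3 ≈ 39.441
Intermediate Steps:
S(m) = √m/3 - 3/(m*(-1 + m)) (S(m) = -3*1/(m*(-1 + m)) + m*(1/(3*√m)) = -3/(m*(-1 + m)) + √m/3 = √m/3 - 3/(m*(-1 + m)))
-95*S(5) + 96 = -95*(-9 + 5^(5/2) - 5^(3/2))/(3*5*(-1 + 5)) + 96 = -95*(-9 + 25*√5 - 5*√5)/(3*5*4) + 96 = -95*(-9 + 20*√5)/(3*5*4) + 96 = -95*(-3/20 + √5/3) + 96 = (57/4 - 95*√5/3) + 96 = 441/4 - 95*√5/3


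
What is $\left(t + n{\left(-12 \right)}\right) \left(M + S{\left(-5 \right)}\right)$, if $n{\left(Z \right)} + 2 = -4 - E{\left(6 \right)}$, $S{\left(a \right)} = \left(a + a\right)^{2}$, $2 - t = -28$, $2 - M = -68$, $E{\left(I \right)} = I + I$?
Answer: $2040$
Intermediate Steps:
$E{\left(I \right)} = 2 I$
$M = 70$ ($M = 2 - -68 = 2 + 68 = 70$)
$t = 30$ ($t = 2 - -28 = 2 + 28 = 30$)
$S{\left(a \right)} = 4 a^{2}$ ($S{\left(a \right)} = \left(2 a\right)^{2} = 4 a^{2}$)
$n{\left(Z \right)} = -18$ ($n{\left(Z \right)} = -2 - \left(4 + 2 \cdot 6\right) = -2 - 16 = -18$)
$\left(t + n{\left(-12 \right)}\right) \left(M + S{\left(-5 \right)}\right) = \left(30 - 18\right) \left(70 + 4 \left(-5\right)^{2}\right) = 12 \left(70 + 4 \cdot 25\right) = 12 \left(70 + 100\right) = 12 \cdot 170 = 2040$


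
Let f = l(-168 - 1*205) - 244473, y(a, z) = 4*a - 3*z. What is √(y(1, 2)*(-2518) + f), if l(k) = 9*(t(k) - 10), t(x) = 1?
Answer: I*√239518 ≈ 489.41*I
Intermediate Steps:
y(a, z) = -3*z + 4*a
l(k) = -81 (l(k) = 9*(1 - 10) = 9*(-9) = -81)
f = -244554 (f = -81 - 244473 = -244554)
√(y(1, 2)*(-2518) + f) = √((-3*2 + 4*1)*(-2518) - 244554) = √((-6 + 4)*(-2518) - 244554) = √(-2*(-2518) - 244554) = √(5036 - 244554) = √(-239518) = I*√239518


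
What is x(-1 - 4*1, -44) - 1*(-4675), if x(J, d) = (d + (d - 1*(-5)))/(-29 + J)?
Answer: 159033/34 ≈ 4677.4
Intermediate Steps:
x(J, d) = (5 + 2*d)/(-29 + J) (x(J, d) = (d + (d + 5))/(-29 + J) = (d + (5 + d))/(-29 + J) = (5 + 2*d)/(-29 + J))
x(-1 - 4*1, -44) - 1*(-4675) = (5 + 2*(-44))/(-29 + (-1 - 4*1)) - 1*(-4675) = (5 - 88)/(-29 + (-1 - 4)) + 4675 = -83/(-29 - 5) + 4675 = -83/(-34) + 4675 = -1/34*(-83) + 4675 = 83/34 + 4675 = 159033/34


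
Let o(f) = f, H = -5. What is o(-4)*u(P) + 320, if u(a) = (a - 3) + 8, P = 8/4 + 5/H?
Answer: 296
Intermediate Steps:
P = 1 (P = 8/4 + 5/(-5) = 8*(¼) + 5*(-⅕) = 2 - 1 = 1)
u(a) = 5 + a (u(a) = (-3 + a) + 8 = 5 + a)
o(-4)*u(P) + 320 = -4*(5 + 1) + 320 = -4*6 + 320 = -24 + 320 = 296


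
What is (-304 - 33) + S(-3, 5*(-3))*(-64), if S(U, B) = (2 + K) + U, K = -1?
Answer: -209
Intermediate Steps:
S(U, B) = 1 + U (S(U, B) = (2 - 1) + U = 1 + U)
(-304 - 33) + S(-3, 5*(-3))*(-64) = (-304 - 33) + (1 - 3)*(-64) = -337 - 2*(-64) = -337 + 128 = -209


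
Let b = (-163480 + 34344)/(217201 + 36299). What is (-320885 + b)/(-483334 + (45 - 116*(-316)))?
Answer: 1070322061/1489756125 ≈ 0.71845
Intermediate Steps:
b = -32284/63375 (b = -129136/253500 = -129136*1/253500 = -32284/63375 ≈ -0.50941)
(-320885 + b)/(-483334 + (45 - 116*(-316))) = (-320885 - 32284/63375)/(-483334 + (45 - 116*(-316))) = -20336119159/(63375*(-483334 + (45 + 36656))) = -20336119159/(63375*(-483334 + 36701)) = -20336119159/63375/(-446633) = -20336119159/63375*(-1/446633) = 1070322061/1489756125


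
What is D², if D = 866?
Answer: 749956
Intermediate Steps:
D² = 866² = 749956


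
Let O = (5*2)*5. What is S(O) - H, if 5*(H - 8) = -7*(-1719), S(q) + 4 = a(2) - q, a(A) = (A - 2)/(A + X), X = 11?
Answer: -12343/5 ≈ -2468.6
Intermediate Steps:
a(A) = (-2 + A)/(11 + A) (a(A) = (A - 2)/(A + 11) = (-2 + A)/(11 + A))
O = 50 (O = 10*5 = 50)
S(q) = -4 - q (S(q) = -4 + ((-2 + 2)/(11 + 2) - q) = -4 + (0/13 - q) = -4 + ((1/13)*0 - q) = -4 + (0 - q) = -4 - q)
H = 12073/5 (H = 8 + (-7*(-1719))/5 = 8 + (⅕)*12033 = 8 + 12033/5 = 12073/5 ≈ 2414.6)
S(O) - H = (-4 - 1*50) - 1*12073/5 = (-4 - 50) - 12073/5 = -54 - 12073/5 = -12343/5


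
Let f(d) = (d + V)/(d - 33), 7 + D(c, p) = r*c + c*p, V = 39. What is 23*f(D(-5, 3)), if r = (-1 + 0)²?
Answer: -23/5 ≈ -4.6000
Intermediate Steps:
r = 1 (r = (-1)² = 1)
D(c, p) = -7 + c + c*p (D(c, p) = -7 + (1*c + c*p) = -7 + (c + c*p) = -7 + c + c*p)
f(d) = (39 + d)/(-33 + d) (f(d) = (d + 39)/(d - 33) = (39 + d)/(-33 + d))
23*f(D(-5, 3)) = 23*((39 + (-7 - 5 - 5*3))/(-33 + (-7 - 5 - 5*3))) = 23*((39 + (-7 - 5 - 15))/(-33 + (-7 - 5 - 15))) = 23*((39 - 27)/(-33 - 27)) = 23*(12/(-60)) = 23*(-1/60*12) = 23*(-⅕) = -23/5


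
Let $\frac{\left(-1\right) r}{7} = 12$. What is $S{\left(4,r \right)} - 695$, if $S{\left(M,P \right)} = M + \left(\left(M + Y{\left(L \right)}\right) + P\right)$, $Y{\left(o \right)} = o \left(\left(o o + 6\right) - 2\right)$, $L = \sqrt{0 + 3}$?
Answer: $-771 + 7 \sqrt{3} \approx -758.88$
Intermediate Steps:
$L = \sqrt{3} \approx 1.732$
$r = -84$ ($r = \left(-7\right) 12 = -84$)
$Y{\left(o \right)} = o \left(4 + o^{2}\right)$ ($Y{\left(o \right)} = o \left(\left(o^{2} + 6\right) - 2\right) = o \left(\left(6 + o^{2}\right) - 2\right) = o \left(4 + o^{2}\right)$)
$S{\left(M,P \right)} = P + 2 M + 7 \sqrt{3}$ ($S{\left(M,P \right)} = M + \left(\left(M + \sqrt{3} \left(4 + \left(\sqrt{3}\right)^{2}\right)\right) + P\right) = M + \left(\left(M + \sqrt{3} \left(4 + 3\right)\right) + P\right) = M + \left(\left(M + \sqrt{3} \cdot 7\right) + P\right) = M + \left(\left(M + 7 \sqrt{3}\right) + P\right) = M + \left(M + P + 7 \sqrt{3}\right) = P + 2 M + 7 \sqrt{3}$)
$S{\left(4,r \right)} - 695 = \left(-84 + 2 \cdot 4 + 7 \sqrt{3}\right) - 695 = \left(-84 + 8 + 7 \sqrt{3}\right) - 695 = \left(-76 + 7 \sqrt{3}\right) - 695 = -771 + 7 \sqrt{3}$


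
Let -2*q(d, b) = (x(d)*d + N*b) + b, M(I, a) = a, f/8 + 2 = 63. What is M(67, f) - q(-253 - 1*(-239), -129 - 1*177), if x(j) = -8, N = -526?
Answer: 80869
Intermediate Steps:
f = 488 (f = -16 + 8*63 = -16 + 504 = 488)
q(d, b) = 4*d + 525*b/2 (q(d, b) = -((-8*d - 526*b) + b)/2 = -((-526*b - 8*d) + b)/2 = -(-525*b - 8*d)/2 = 4*d + 525*b/2)
M(67, f) - q(-253 - 1*(-239), -129 - 1*177) = 488 - (4*(-253 - 1*(-239)) + 525*(-129 - 1*177)/2) = 488 - (4*(-253 + 239) + 525*(-129 - 177)/2) = 488 - (4*(-14) + (525/2)*(-306)) = 488 - (-56 - 80325) = 488 - 1*(-80381) = 488 + 80381 = 80869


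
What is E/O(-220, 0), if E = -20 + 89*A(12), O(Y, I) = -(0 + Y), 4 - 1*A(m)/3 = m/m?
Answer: 71/20 ≈ 3.5500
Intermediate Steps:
A(m) = 9 (A(m) = 12 - 3*m/m = 12 - 3*1 = 12 - 3 = 9)
O(Y, I) = -Y
E = 781 (E = -20 + 89*9 = -20 + 801 = 781)
E/O(-220, 0) = 781/((-1*(-220))) = 781/220 = 781*(1/220) = 71/20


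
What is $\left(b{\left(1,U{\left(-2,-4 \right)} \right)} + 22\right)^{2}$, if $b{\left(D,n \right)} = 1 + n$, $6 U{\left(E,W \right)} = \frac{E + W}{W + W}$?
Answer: $\frac{34225}{64} \approx 534.77$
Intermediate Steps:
$U{\left(E,W \right)} = \frac{E + W}{12 W}$ ($U{\left(E,W \right)} = \frac{\left(E + W\right) \frac{1}{W + W}}{6} = \frac{\left(E + W\right) \frac{1}{2 W}}{6} = \frac{\frac{1}{2} \frac{1}{W} \left(E + W\right)}{6} = \frac{E + W}{12 W}$)
$\left(b{\left(1,U{\left(-2,-4 \right)} \right)} + 22\right)^{2} = \left(\left(1 + \frac{-2 - 4}{12 \left(-4\right)}\right) + 22\right)^{2} = \left(\left(1 + \frac{1}{12} \left(- \frac{1}{4}\right) \left(-6\right)\right) + 22\right)^{2} = \left(\left(1 + \frac{1}{8}\right) + 22\right)^{2} = \left(\frac{9}{8} + 22\right)^{2} = \left(\frac{185}{8}\right)^{2} = \frac{34225}{64}$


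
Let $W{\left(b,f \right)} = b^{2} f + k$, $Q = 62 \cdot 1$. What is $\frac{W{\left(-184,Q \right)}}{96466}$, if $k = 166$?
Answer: $\frac{1049619}{48233} \approx 21.761$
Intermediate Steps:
$Q = 62$
$W{\left(b,f \right)} = 166 + f b^{2}$ ($W{\left(b,f \right)} = b^{2} f + 166 = f b^{2} + 166 = 166 + f b^{2}$)
$\frac{W{\left(-184,Q \right)}}{96466} = \frac{166 + 62 \left(-184\right)^{2}}{96466} = \left(166 + 62 \cdot 33856\right) \frac{1}{96466} = \left(166 + 2099072\right) \frac{1}{96466} = 2099238 \cdot \frac{1}{96466} = \frac{1049619}{48233}$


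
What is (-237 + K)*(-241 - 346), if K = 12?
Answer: 132075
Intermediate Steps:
(-237 + K)*(-241 - 346) = (-237 + 12)*(-241 - 346) = -225*(-587) = 132075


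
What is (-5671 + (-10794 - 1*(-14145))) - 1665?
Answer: -3985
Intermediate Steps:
(-5671 + (-10794 - 1*(-14145))) - 1665 = (-5671 + (-10794 + 14145)) - 1665 = (-5671 + 3351) - 1665 = -2320 - 1665 = -3985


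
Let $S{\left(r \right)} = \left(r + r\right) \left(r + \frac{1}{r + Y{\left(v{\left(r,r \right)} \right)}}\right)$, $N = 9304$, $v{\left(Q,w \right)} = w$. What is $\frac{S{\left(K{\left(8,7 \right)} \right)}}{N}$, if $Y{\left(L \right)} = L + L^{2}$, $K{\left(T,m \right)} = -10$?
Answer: $\frac{799}{37216} \approx 0.021469$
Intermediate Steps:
$S{\left(r \right)} = 2 r \left(r + \frac{1}{r + r \left(1 + r\right)}\right)$ ($S{\left(r \right)} = \left(r + r\right) \left(r + \frac{1}{r + r \left(1 + r\right)}\right) = 2 r \left(r + \frac{1}{r + r \left(1 + r\right)}\right)$)
$\frac{S{\left(K{\left(8,7 \right)} \right)}}{N} = \frac{2 \frac{1}{2 - 10} \left(1 + \left(-10\right)^{3} + 2 \left(-10\right)^{2}\right)}{9304} = \frac{2 \left(1 - 1000 + 2 \cdot 100\right)}{-8} \cdot \frac{1}{9304} = 2 \left(- \frac{1}{8}\right) \left(1 - 1000 + 200\right) \frac{1}{9304} = 2 \left(- \frac{1}{8}\right) \left(-799\right) \frac{1}{9304} = \frac{799}{4} \cdot \frac{1}{9304} = \frac{799}{37216}$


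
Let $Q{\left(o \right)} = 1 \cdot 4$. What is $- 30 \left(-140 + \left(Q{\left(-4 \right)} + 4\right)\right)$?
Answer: $3960$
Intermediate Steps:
$Q{\left(o \right)} = 4$
$- 30 \left(-140 + \left(Q{\left(-4 \right)} + 4\right)\right) = - 30 \left(-140 + \left(4 + 4\right)\right) = - 30 \left(-140 + 8\right) = \left(-30\right) \left(-132\right) = 3960$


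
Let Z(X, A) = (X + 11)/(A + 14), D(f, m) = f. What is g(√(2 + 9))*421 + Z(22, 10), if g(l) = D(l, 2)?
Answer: 11/8 + 421*√11 ≈ 1397.7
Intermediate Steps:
Z(X, A) = (11 + X)/(14 + A)
g(l) = l
g(√(2 + 9))*421 + Z(22, 10) = √(2 + 9)*421 + (11 + 22)/(14 + 10) = √11*421 + 33/24 = 421*√11 + (1/24)*33 = 421*√11 + 11/8 = 11/8 + 421*√11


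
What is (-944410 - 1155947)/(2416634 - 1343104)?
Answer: -2100357/1073530 ≈ -1.9565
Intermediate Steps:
(-944410 - 1155947)/(2416634 - 1343104) = -2100357/1073530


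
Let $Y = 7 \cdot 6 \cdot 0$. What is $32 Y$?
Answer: $0$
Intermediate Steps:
$Y = 0$ ($Y = 7 \cdot 0 = 0$)
$32 Y = 32 \cdot 0 = 0$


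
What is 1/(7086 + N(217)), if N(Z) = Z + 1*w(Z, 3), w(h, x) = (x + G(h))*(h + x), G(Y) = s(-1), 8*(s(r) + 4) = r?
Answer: 2/14111 ≈ 0.00014173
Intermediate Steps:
s(r) = -4 + r/8
G(Y) = -33/8 (G(Y) = -4 + (⅛)*(-1) = -4 - ⅛ = -33/8)
w(h, x) = (-33/8 + x)*(h + x) (w(h, x) = (x - 33/8)*(h + x) = (-33/8 + x)*(h + x))
N(Z) = -27/8 - Z/8 (N(Z) = Z + 1*(3² - 33*Z/8 - 33/8*3 + Z*3) = Z + 1*(9 - 33*Z/8 - 99/8 + 3*Z) = Z + 1*(-27/8 - 9*Z/8) = Z + (-27/8 - 9*Z/8) = -27/8 - Z/8)
1/(7086 + N(217)) = 1/(7086 + (-27/8 - ⅛*217)) = 1/(7086 + (-27/8 - 217/8)) = 1/(7086 - 61/2) = 1/(14111/2) = 2/14111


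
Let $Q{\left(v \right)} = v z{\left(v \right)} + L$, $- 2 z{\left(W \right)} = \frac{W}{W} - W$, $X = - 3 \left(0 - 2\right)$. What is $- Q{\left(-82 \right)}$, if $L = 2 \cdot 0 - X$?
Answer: $-3397$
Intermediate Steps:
$X = 6$ ($X = \left(-3\right) \left(-2\right) = 6$)
$L = -6$ ($L = 2 \cdot 0 - 6 = 0 - 6 = -6$)
$z{\left(W \right)} = - \frac{1}{2} + \frac{W}{2}$ ($z{\left(W \right)} = - \frac{\frac{W}{W} - W}{2} = - \frac{1 - W}{2} = - \frac{1}{2} + \frac{W}{2}$)
$Q{\left(v \right)} = -6 + v \left(- \frac{1}{2} + \frac{v}{2}\right)$ ($Q{\left(v \right)} = v \left(- \frac{1}{2} + \frac{v}{2}\right) - 6 = -6 + v \left(- \frac{1}{2} + \frac{v}{2}\right)$)
$- Q{\left(-82 \right)} = - (-6 + \frac{1}{2} \left(-82\right) \left(-1 - 82\right)) = - (-6 + \frac{1}{2} \left(-82\right) \left(-83\right)) = - (-6 + 3403) = \left(-1\right) 3397 = -3397$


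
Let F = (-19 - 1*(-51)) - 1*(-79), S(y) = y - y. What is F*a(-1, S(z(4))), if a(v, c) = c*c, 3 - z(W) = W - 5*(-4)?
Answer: 0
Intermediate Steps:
z(W) = -17 - W (z(W) = 3 - (W - 5*(-4)) = 3 - (W + 20) = 3 - (20 + W) = 3 + (-20 - W) = -17 - W)
S(y) = 0
a(v, c) = c**2
F = 111 (F = (-19 + 51) + 79 = 32 + 79 = 111)
F*a(-1, S(z(4))) = 111*0**2 = 111*0 = 0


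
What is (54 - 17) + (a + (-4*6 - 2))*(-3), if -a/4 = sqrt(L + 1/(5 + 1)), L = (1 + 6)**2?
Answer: 115 + 2*sqrt(1770) ≈ 199.14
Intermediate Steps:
L = 49 (L = 7**2 = 49)
a = -2*sqrt(1770)/3 (a = -4*sqrt(49 + 1/(5 + 1)) = -4*sqrt(49 + 1/6) = -2*sqrt(1770)/3 ≈ -28.048)
(54 - 17) + (a + (-4*6 - 2))*(-3) = (54 - 17) + (-2*sqrt(1770)/3 + (-4*6 - 2))*(-3) = 37 + (-2*sqrt(1770)/3 + (-24 - 2))*(-3) = 37 + (-2*sqrt(1770)/3 - 26)*(-3) = 37 + (-26 - 2*sqrt(1770)/3)*(-3) = 37 + (78 + 2*sqrt(1770)) = 115 + 2*sqrt(1770)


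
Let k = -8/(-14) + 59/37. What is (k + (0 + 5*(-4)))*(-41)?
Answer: 189379/259 ≈ 731.19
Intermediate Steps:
k = 561/259 (k = -8*(-1/14) + 59*(1/37) = 4/7 + 59/37 = 561/259 ≈ 2.1660)
(k + (0 + 5*(-4)))*(-41) = (561/259 + (0 + 5*(-4)))*(-41) = (561/259 + (0 - 20))*(-41) = (561/259 - 20)*(-41) = -4619/259*(-41) = 189379/259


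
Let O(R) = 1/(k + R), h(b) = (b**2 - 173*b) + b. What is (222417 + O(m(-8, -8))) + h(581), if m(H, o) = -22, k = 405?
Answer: 176197619/383 ≈ 4.6005e+5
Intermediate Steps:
h(b) = b**2 - 172*b
O(R) = 1/(405 + R)
(222417 + O(m(-8, -8))) + h(581) = (222417 + 1/(405 - 22)) + 581*(-172 + 581) = (222417 + 1/383) + 581*409 = (222417 + 1/383) + 237629 = 85185712/383 + 237629 = 176197619/383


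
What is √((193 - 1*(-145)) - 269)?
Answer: √69 ≈ 8.3066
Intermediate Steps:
√((193 - 1*(-145)) - 269) = √((193 + 145) - 269) = √(338 - 269) = √69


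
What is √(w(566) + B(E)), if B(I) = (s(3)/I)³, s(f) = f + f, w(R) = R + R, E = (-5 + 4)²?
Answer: 2*√337 ≈ 36.715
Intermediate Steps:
E = 1 (E = (-1)² = 1)
w(R) = 2*R
s(f) = 2*f
B(I) = 216/I³ (B(I) = ((2*3)/I)³ = (6/I)³ = 216/I³)
√(w(566) + B(E)) = √(2*566 + 216/1³) = √(1132 + 216*1) = √(1132 + 216) = √1348 = 2*√337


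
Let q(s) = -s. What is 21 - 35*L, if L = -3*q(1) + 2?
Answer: -154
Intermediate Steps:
L = 5 (L = -(-3) + 2 = -3*(-1) + 2 = 3 + 2 = 5)
21 - 35*L = 21 - 35*5 = 21 - 175 = -154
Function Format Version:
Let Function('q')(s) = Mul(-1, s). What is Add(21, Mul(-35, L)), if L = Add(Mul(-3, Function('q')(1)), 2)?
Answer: -154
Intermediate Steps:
L = 5 (L = Add(Mul(-3, Mul(-1, 1)), 2) = Add(Mul(-3, -1), 2) = Add(3, 2) = 5)
Add(21, Mul(-35, L)) = Add(21, Mul(-35, 5)) = Add(21, -175) = -154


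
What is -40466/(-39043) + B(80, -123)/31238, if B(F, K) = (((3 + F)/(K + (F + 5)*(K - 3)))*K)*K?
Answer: 4548239525321/4404066719974 ≈ 1.0327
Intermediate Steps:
B(F, K) = K²*(3 + F)/(K + (-3 + K)*(5 + F)) (B(F, K) = (((3 + F)/(K + (5 + F)*(-3 + K)))*K)*K = (((3 + F)/(K + (-3 + K)*(5 + F)))*K)*K = (K*(3 + F)/(K + (-3 + K)*(5 + F)))*K = K²*(3 + F)/(K + (-3 + K)*(5 + F)))
-40466/(-39043) + B(80, -123)/31238 = -40466/(-39043) + ((-123)²*(3 + 80)/(-15 - 3*80 + 6*(-123) + 80*(-123)))/31238 = -40466*(-1/39043) + (15129*83/(-15 - 240 - 738 - 9840))*(1/31238) = 40466/39043 + (15129*83/(-10833))*(1/31238) = 40466/39043 + (15129*(-1/10833)*83)*(1/31238) = 40466/39043 - 418569/3611*1/31238 = 40466/39043 - 418569/112800418 = 4548239525321/4404066719974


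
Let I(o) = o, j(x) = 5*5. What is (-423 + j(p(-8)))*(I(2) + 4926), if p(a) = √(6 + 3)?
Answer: -1961344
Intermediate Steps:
p(a) = 3 (p(a) = √9 = 3)
j(x) = 25
(-423 + j(p(-8)))*(I(2) + 4926) = (-423 + 25)*(2 + 4926) = -398*4928 = -1961344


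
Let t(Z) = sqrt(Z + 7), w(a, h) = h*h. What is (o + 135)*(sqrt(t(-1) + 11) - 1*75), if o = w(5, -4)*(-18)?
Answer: 11475 - 153*sqrt(11 + sqrt(6)) ≈ 10914.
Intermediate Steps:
w(a, h) = h**2
t(Z) = sqrt(7 + Z)
o = -288 (o = (-4)**2*(-18) = 16*(-18) = -288)
(o + 135)*(sqrt(t(-1) + 11) - 1*75) = (-288 + 135)*(sqrt(sqrt(7 - 1) + 11) - 1*75) = -153*(sqrt(sqrt(6) + 11) - 75) = -153*(sqrt(11 + sqrt(6)) - 75) = -153*(-75 + sqrt(11 + sqrt(6))) = 11475 - 153*sqrt(11 + sqrt(6))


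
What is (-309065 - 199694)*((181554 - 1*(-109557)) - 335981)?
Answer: 22828016330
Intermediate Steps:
(-309065 - 199694)*((181554 - 1*(-109557)) - 335981) = -508759*((181554 + 109557) - 335981) = -508759*(291111 - 335981) = -508759*(-44870) = 22828016330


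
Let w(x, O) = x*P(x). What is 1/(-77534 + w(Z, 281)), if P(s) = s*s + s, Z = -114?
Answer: -1/1546082 ≈ -6.4680e-7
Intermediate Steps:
P(s) = s + s² (P(s) = s² + s = s + s²)
w(x, O) = x²*(1 + x) (w(x, O) = x*(x*(1 + x)) = x²*(1 + x))
1/(-77534 + w(Z, 281)) = 1/(-77534 + (-114)²*(1 - 114)) = 1/(-77534 + 12996*(-113)) = 1/(-77534 - 1468548) = 1/(-1546082) = -1/1546082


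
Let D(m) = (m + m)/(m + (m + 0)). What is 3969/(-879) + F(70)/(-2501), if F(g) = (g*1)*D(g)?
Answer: -3329333/732793 ≈ -4.5434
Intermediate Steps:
D(m) = 1 (D(m) = (2*m)/(m + m) = (2*m)/((2*m)) = (2*m)*(1/(2*m)) = 1)
F(g) = g (F(g) = (g*1)*1 = g*1 = g)
3969/(-879) + F(70)/(-2501) = 3969/(-879) + 70/(-2501) = 3969*(-1/879) + 70*(-1/2501) = -1323/293 - 70/2501 = -3329333/732793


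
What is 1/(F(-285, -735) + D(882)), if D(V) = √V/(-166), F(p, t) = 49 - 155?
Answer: -1460468/154809167 + 1743*√2/154809167 ≈ -0.0094181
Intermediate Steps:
F(p, t) = -106
D(V) = -√V/166
1/(F(-285, -735) + D(882)) = 1/(-106 - 21*√2/166)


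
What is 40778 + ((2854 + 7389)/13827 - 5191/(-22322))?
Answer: 12586278996935/308646294 ≈ 40779.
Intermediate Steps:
40778 + ((2854 + 7389)/13827 - 5191/(-22322)) = 40778 + (10243*(1/13827) - 5191*(-1/22322)) = 40778 + (10243/13827 + 5191/22322) = 40778 + 300420203/308646294 = 12586278996935/308646294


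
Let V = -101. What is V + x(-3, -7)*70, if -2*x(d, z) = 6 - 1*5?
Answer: -136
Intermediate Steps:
x(d, z) = -½ (x(d, z) = -(6 - 1*5)/2 = -(6 - 5)/2 = -½*1 = -½)
V + x(-3, -7)*70 = -101 - ½*70 = -101 - 35 = -136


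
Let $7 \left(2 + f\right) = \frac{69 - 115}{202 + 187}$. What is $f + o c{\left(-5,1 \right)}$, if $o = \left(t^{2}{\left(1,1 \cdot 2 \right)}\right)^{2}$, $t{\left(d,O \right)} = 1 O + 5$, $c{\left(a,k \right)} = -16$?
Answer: $- \frac{104612260}{2723} \approx -38418.0$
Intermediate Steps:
$t{\left(d,O \right)} = 5 + O$ ($t{\left(d,O \right)} = O + 5 = 5 + O$)
$f = - \frac{5492}{2723}$ ($f = -2 + \frac{\left(69 - 115\right) \frac{1}{202 + 187}}{7} = -2 + \frac{\left(-46\right) \frac{1}{389}}{7} = -2 + \frac{1}{7} \left(- \frac{46}{389}\right) = -2 - \frac{46}{2723} = - \frac{5492}{2723} \approx -2.0169$)
$o = 2401$ ($o = \left(\left(5 + 1 \cdot 2\right)^{2}\right)^{2} = \left(\left(5 + 2\right)^{2}\right)^{2} = \left(7^{2}\right)^{2} = 49^{2} = 2401$)
$f + o c{\left(-5,1 \right)} = - \frac{5492}{2723} + 2401 \left(-16\right) = - \frac{5492}{2723} - 38416 = - \frac{104612260}{2723}$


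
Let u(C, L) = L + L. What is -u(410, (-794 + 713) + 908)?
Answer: -1654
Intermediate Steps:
u(C, L) = 2*L
-u(410, (-794 + 713) + 908) = -2*((-794 + 713) + 908) = -2*(-81 + 908) = -2*827 = -1*1654 = -1654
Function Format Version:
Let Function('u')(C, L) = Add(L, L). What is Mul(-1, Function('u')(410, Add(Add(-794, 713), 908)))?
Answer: -1654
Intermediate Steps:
Function('u')(C, L) = Mul(2, L)
Mul(-1, Function('u')(410, Add(Add(-794, 713), 908))) = Mul(-1, Mul(2, Add(Add(-794, 713), 908))) = Mul(-1, Mul(2, Add(-81, 908))) = Mul(-1, Mul(2, 827)) = Mul(-1, 1654) = -1654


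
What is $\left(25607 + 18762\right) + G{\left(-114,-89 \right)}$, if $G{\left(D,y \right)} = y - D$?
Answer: $44394$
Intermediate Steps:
$\left(25607 + 18762\right) + G{\left(-114,-89 \right)} = \left(25607 + 18762\right) - -25 = 44369 + \left(-89 + 114\right) = 44369 + 25 = 44394$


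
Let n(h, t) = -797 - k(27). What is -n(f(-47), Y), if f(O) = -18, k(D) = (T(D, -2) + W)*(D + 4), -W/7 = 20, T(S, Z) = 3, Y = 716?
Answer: -3450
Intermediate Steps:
W = -140 (W = -7*20 = -140)
k(D) = -548 - 137*D (k(D) = (3 - 140)*(D + 4) = -137*(4 + D) = -548 - 137*D)
n(h, t) = 3450 (n(h, t) = -797 - (-548 - 137*27) = -797 - (-548 - 3699) = -797 - 1*(-4247) = -797 + 4247 = 3450)
-n(f(-47), Y) = -1*3450 = -3450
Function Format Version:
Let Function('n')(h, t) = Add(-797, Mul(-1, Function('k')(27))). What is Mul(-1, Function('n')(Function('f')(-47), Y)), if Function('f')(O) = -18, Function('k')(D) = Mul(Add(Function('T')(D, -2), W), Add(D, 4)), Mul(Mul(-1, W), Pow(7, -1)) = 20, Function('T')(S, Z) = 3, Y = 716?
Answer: -3450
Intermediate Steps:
W = -140 (W = Mul(-7, 20) = -140)
Function('k')(D) = Add(-548, Mul(-137, D)) (Function('k')(D) = Mul(Add(3, -140), Add(D, 4)) = Mul(-137, Add(4, D)) = Add(-548, Mul(-137, D)))
Function('n')(h, t) = 3450 (Function('n')(h, t) = Add(-797, Mul(-1, Add(-548, Mul(-137, 27)))) = Add(-797, Mul(-1, Add(-548, -3699))) = Add(-797, Mul(-1, -4247)) = Add(-797, 4247) = 3450)
Mul(-1, Function('n')(Function('f')(-47), Y)) = Mul(-1, 3450) = -3450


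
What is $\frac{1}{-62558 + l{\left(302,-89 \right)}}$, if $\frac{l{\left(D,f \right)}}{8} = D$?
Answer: $- \frac{1}{60142} \approx -1.6627 \cdot 10^{-5}$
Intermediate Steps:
$l{\left(D,f \right)} = 8 D$
$\frac{1}{-62558 + l{\left(302,-89 \right)}} = \frac{1}{-62558 + 8 \cdot 302} = \frac{1}{-62558 + 2416} = \frac{1}{-60142} = - \frac{1}{60142}$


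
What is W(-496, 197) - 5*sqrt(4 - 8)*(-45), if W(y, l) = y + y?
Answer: -992 + 450*I ≈ -992.0 + 450.0*I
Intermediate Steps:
W(y, l) = 2*y
W(-496, 197) - 5*sqrt(4 - 8)*(-45) = 2*(-496) - 5*sqrt(4 - 8)*(-45) = -992 - 5*sqrt(-4)*(-45) = -992 - 5*(2*I)*(-45) = -992 - 10*I*(-45) = -992 - (-450)*I = -992 + 450*I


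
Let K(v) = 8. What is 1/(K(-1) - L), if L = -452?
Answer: 1/460 ≈ 0.0021739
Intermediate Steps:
1/(K(-1) - L) = 1/(8 - 1*(-452)) = 1/(8 + 452) = 1/460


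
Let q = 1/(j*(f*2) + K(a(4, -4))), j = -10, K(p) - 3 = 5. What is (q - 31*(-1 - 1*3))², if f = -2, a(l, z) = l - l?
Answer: 35438209/2304 ≈ 15381.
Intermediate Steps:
a(l, z) = 0
K(p) = 8 (K(p) = 3 + 5 = 8)
q = 1/48 (q = 1/(-(-20)*2 + 8) = 1/(-10*(-4) + 8) = 1/(40 + 8) = 1/48 ≈ 0.020833)
(q - 31*(-1 - 1*3))² = (1/48 - 31*(-1 - 1*3))² = (1/48 - 31*(-1 - 3))² = (1/48 - 31*(-4))² = (1/48 + 124)² = (5953/48)² = 35438209/2304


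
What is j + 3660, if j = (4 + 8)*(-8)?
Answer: 3564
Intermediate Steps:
j = -96 (j = 12*(-8) = -96)
j + 3660 = -96 + 3660 = 3564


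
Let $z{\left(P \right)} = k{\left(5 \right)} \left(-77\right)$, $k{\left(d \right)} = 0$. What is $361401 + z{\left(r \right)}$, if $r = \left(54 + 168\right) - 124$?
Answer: $361401$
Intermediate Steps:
$r = 98$ ($r = 222 - 124 = 98$)
$z{\left(P \right)} = 0$ ($z{\left(P \right)} = 0 \left(-77\right) = 0$)
$361401 + z{\left(r \right)} = 361401 + 0 = 361401$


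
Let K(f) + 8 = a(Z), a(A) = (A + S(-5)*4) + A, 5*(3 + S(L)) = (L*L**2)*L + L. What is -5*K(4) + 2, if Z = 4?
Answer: -2418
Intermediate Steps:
S(L) = -3 + L/5 + L**4/5 (S(L) = -3 + ((L*L**2)*L + L)/5 = -3 + (L**3*L + L)/5 = -3 + (L**4 + L)/5 = -3 + (L + L**4)/5 = -3 + (L/5 + L**4/5) = -3 + L/5 + L**4/5)
a(A) = 484 + 2*A (a(A) = (A + (-3 + (1/5)*(-5) + (1/5)*(-5)**4)*4) + A = (A + (-3 - 1 + (1/5)*625)*4) + A = (A + (-3 - 1 + 125)*4) + A = (A + 121*4) + A = (A + 484) + A = (484 + A) + A = 484 + 2*A)
K(f) = 484 (K(f) = -8 + (484 + 2*4) = -8 + (484 + 8) = -8 + 492 = 484)
-5*K(4) + 2 = -5*484 + 2 = -2420 + 2 = -2418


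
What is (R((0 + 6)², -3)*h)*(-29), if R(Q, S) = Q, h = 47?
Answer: -49068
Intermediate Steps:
(R((0 + 6)², -3)*h)*(-29) = ((0 + 6)²*47)*(-29) = (6²*47)*(-29) = (36*47)*(-29) = 1692*(-29) = -49068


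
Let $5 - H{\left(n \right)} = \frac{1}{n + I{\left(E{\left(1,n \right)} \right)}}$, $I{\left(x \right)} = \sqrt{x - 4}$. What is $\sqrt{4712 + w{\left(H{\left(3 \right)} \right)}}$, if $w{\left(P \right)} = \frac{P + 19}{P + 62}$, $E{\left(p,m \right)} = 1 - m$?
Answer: $\sqrt{\frac{942471 + 315728 i \sqrt{6}}{200 + 67 i \sqrt{6}}} \approx 68.647 + 2.0 \cdot 10^{-5} i$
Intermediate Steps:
$I{\left(x \right)} = \sqrt{-4 + x}$
$H{\left(n \right)} = 5 - \frac{1}{n + \sqrt{-3 - n}}$ ($H{\left(n \right)} = 5 - \frac{1}{n + \sqrt{-4 - \left(-1 + n\right)}} = 5 - \frac{1}{n + \sqrt{-3 - n}}$)
$w{\left(P \right)} = \frac{19 + P}{62 + P}$
$\sqrt{4712 + w{\left(H{\left(3 \right)} \right)}} = \sqrt{4712 + \frac{19 + \frac{-1 + 5 \cdot 3 + 5 \sqrt{-3 - 3}}{3 + \sqrt{-3 - 3}}}{62 + \frac{-1 + 5 \cdot 3 + 5 \sqrt{-3 - 3}}{3 + \sqrt{-3 - 3}}}} = \sqrt{4712 + \frac{19 + \frac{-1 + 15 + 5 \sqrt{-3 - 3}}{3 + \sqrt{-3 - 3}}}{62 + \frac{-1 + 15 + 5 \sqrt{-3 - 3}}{3 + \sqrt{-3 - 3}}}} = \sqrt{4712 + \frac{19 + \frac{-1 + 15 + 5 \sqrt{-6}}{3 + \sqrt{-6}}}{62 + \frac{-1 + 15 + 5 \sqrt{-6}}{3 + \sqrt{-6}}}} = \sqrt{4712 + \frac{19 + \frac{-1 + 15 + 5 i \sqrt{6}}{3 + i \sqrt{6}}}{62 + \frac{-1 + 15 + 5 i \sqrt{6}}{3 + i \sqrt{6}}}} = \sqrt{4712 + \frac{19 + \frac{14 + 5 i \sqrt{6}}{3 + i \sqrt{6}}}{62 + \frac{14 + 5 i \sqrt{6}}{3 + i \sqrt{6}}}}$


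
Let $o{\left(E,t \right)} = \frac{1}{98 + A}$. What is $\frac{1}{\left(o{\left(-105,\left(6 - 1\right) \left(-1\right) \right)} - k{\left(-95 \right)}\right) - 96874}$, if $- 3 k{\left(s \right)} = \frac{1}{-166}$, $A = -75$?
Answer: $- \frac{11454}{1109594321} \approx -1.0323 \cdot 10^{-5}$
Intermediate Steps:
$o{\left(E,t \right)} = \frac{1}{23}$ ($o{\left(E,t \right)} = \frac{1}{98 - 75} = \frac{1}{23}$)
$k{\left(s \right)} = \frac{1}{498}$ ($k{\left(s \right)} = - \frac{1}{3 \left(-166\right)} = \left(- \frac{1}{3}\right) \left(- \frac{1}{166}\right) = \frac{1}{498}$)
$\frac{1}{\left(o{\left(-105,\left(6 - 1\right) \left(-1\right) \right)} - k{\left(-95 \right)}\right) - 96874} = \frac{1}{\left(\frac{1}{23} - \frac{1}{498}\right) - 96874} = \frac{1}{\frac{475}{11454} - 96874} = \frac{1}{- \frac{1109594321}{11454}} = - \frac{11454}{1109594321}$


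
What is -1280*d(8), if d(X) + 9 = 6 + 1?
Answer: 2560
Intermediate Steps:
d(X) = -2 (d(X) = -9 + (6 + 1) = -9 + 7 = -2)
-1280*d(8) = -1280*(-2) = 2560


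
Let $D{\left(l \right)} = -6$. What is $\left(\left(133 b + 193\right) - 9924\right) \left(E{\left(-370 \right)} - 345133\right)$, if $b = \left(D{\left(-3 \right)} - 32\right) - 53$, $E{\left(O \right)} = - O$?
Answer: $7527555342$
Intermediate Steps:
$b = -91$ ($b = \left(-6 - 32\right) - 53 = -38 - 53 = -91$)
$\left(\left(133 b + 193\right) - 9924\right) \left(E{\left(-370 \right)} - 345133\right) = \left(\left(133 \left(-91\right) + 193\right) - 9924\right) \left(\left(-1\right) \left(-370\right) - 345133\right) = \left(\left(-12103 + 193\right) - 9924\right) \left(370 - 345133\right) = \left(-11910 - 9924\right) \left(-344763\right) = \left(-21834\right) \left(-344763\right) = 7527555342$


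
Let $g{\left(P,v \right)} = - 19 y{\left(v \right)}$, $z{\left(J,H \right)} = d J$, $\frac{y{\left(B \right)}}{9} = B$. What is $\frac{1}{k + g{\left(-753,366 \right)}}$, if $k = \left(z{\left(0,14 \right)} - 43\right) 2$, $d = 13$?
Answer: $- \frac{1}{62672} \approx -1.5956 \cdot 10^{-5}$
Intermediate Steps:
$y{\left(B \right)} = 9 B$
$z{\left(J,H \right)} = 13 J$
$g{\left(P,v \right)} = - 171 v$ ($g{\left(P,v \right)} = - 19 \cdot 9 v = - 171 v$)
$k = -86$ ($k = \left(13 \cdot 0 - 43\right) 2 = \left(0 - 43\right) 2 = \left(-43\right) 2 = -86$)
$\frac{1}{k + g{\left(-753,366 \right)}} = \frac{1}{-86 - 62586} = \frac{1}{-62672} = - \frac{1}{62672}$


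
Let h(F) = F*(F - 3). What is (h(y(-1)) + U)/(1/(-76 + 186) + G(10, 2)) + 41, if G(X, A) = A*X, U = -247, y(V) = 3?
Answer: 63071/2201 ≈ 28.656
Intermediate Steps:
h(F) = F*(-3 + F)
(h(y(-1)) + U)/(1/(-76 + 186) + G(10, 2)) + 41 = (3*(-3 + 3) - 247)/(1/(-76 + 186) + 2*10) + 41 = (3*0 - 247)/(1/110 + 20) + 41 = (0 - 247)/(1/110 + 20) + 41 = -247/2201/110 + 41 = -247*110/2201 + 41 = -27170/2201 + 41 = 63071/2201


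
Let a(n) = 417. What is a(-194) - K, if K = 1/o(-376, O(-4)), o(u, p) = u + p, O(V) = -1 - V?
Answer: 155542/373 ≈ 417.00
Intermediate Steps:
o(u, p) = p + u
K = -1/373 (K = 1/((-1 - 1*(-4)) - 376) = 1/((-1 + 4) - 376) = 1/(3 - 376) = 1/(-373) = -1/373 ≈ -0.0026810)
a(-194) - K = 417 - 1*(-1/373) = 417 + 1/373 = 155542/373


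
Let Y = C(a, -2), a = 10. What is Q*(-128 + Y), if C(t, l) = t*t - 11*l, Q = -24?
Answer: 144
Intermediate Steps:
C(t, l) = t² - 11*l
Y = 122 (Y = 10² - 11*(-2) = 100 + 22 = 122)
Q*(-128 + Y) = -24*(-128 + 122) = -24*(-6) = 144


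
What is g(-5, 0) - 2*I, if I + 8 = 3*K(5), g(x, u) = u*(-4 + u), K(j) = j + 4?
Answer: -38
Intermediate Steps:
K(j) = 4 + j
I = 19 (I = -8 + 3*(4 + 5) = -8 + 3*9 = -8 + 27 = 19)
g(-5, 0) - 2*I = 0*(-4 + 0) - 2*19 = 0*(-4) - 38 = 0 - 38 = -38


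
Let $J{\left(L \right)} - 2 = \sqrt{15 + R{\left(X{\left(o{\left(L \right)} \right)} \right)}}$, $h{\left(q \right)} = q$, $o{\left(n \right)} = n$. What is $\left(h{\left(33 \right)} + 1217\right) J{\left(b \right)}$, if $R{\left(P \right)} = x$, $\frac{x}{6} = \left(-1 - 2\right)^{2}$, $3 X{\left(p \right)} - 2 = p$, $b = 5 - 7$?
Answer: $2500 + 1250 \sqrt{69} \approx 12883.0$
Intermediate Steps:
$b = -2$
$X{\left(p \right)} = \frac{2}{3} + \frac{p}{3}$
$x = 54$ ($x = 6 \left(-1 - 2\right)^{2} = 6 \left(-3\right)^{2} = 6 \cdot 9 = 54$)
$R{\left(P \right)} = 54$
$J{\left(L \right)} = 2 + \sqrt{69}$ ($J{\left(L \right)} = 2 + \sqrt{15 + 54} = 2 + \sqrt{69}$)
$\left(h{\left(33 \right)} + 1217\right) J{\left(b \right)} = \left(33 + 1217\right) \left(2 + \sqrt{69}\right) = 1250 \left(2 + \sqrt{69}\right) = 2500 + 1250 \sqrt{69}$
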